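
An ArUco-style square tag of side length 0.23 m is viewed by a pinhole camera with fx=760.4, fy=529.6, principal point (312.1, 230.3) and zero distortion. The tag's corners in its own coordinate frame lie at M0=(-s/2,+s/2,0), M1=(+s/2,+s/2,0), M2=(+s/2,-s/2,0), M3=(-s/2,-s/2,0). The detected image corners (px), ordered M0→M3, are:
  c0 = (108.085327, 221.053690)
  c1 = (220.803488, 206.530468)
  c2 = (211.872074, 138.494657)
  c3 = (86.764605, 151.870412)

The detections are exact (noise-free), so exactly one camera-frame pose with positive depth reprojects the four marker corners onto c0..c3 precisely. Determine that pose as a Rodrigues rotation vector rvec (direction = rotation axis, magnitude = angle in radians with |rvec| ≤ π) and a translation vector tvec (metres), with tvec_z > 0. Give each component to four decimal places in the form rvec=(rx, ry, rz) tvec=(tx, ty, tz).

rvec=(0.6872, -0.2988, -0.1038) tvec=(-0.2984, -0.1372, 1.4756)

Intrinsics K: fx=760.4, fy=529.6, cx=312.1, cy=230.3
Marker side s = 0.23 m; corners in marker frame (Z=0):
  M0 = (-0.1150, +0.1150, 0)
  M1 = (+0.1150, +0.1150, 0)
  M2 = (+0.1150, -0.1150, 0)
  M3 = (-0.1150, -0.1150, 0)
Detected image corners:
  c0 = (108.085327, 221.053690) px
  c1 = (220.803488, 206.530468) px
  c2 = (211.872074, 138.494657) px
  c3 = (86.764605, 151.870412) px
Planar DLT: solve 8×8 A·h = b for H (H[2,2]=1):
  H  [+540.87727 +133.12778 +158.35611]
  H  [-31.93733 +375.89448 +181.06489]
  H  [+0.16066 +0.43256 +1.00000]
B = K⁻¹H; ‖b₁‖=0.677681, ‖b₂‖=0.677681; λ = 2/(‖b₁‖+‖b₂‖) = 1.475622, sign → tz>0 ⇒ λ=+1.475622
r₁ = λ·B[:,0] = (+0.95231,-0.19208,+0.23708); r₂ = λ·B[:,1] = (-0.00363,+0.76979,+0.63829)
r₃ = r₁×r₂ = (-0.30510,-0.60871,+0.73238); SVD([r₁ r₂ r₃]) → R = UVᵀ:
  R  [+0.95231 -0.00363 -0.30510]
  R  [-0.19208 +0.76979 -0.60871]
  R  [+0.23708 +0.63829 +0.73238]
t = (-0.29835, -0.13718, +1.47562) m
tr R = 2.454484; θ = arccos((tr R − 1)/2) = 0.756501 rad = 43.344°
axis k = ((R−Rᵀ)₃₂, (R−Rᵀ)₁₃, (R−Rᵀ)₂₁) / (2 sinθ) = (+0.908387, -0.394953, -0.137275)
rvec = θ·k = (+0.687196, -0.298782, -0.103849)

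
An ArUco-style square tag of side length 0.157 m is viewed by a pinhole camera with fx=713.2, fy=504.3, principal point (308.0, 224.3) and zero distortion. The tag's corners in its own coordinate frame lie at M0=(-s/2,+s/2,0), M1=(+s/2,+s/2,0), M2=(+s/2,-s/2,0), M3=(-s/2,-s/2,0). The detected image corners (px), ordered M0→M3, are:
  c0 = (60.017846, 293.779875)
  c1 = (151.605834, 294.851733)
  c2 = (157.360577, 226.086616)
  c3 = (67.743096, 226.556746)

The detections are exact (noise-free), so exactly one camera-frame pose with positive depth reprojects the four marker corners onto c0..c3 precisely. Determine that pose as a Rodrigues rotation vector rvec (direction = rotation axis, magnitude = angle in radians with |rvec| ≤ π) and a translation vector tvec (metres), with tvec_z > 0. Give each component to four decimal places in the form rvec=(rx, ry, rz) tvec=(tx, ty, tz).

rvec=(-0.1756, 0.1680, 0.0071) tvec=(-0.3244, 0.0820, 1.1611)

Intrinsics K: fx=713.2, fy=504.3, cx=308.0, cy=224.3
Marker side s = 0.157 m; corners in marker frame (Z=0):
  M0 = (-0.0785, +0.0785, 0)
  M1 = (+0.0785, +0.0785, 0)
  M2 = (+0.0785, -0.0785, 0)
  M3 = (-0.0785, -0.0785, 0)
Detected image corners:
  c0 = (60.017846, 293.779875) px
  c1 = (151.605834, 294.851733) px
  c2 = (157.360577, 226.086616) px
  c3 = (67.743096, 226.556746) px
Planar DLT: solve 8×8 A·h = b for H (H[2,2]=1):
  H  [+561.31502 -59.29333 +108.70998]
  H  [-35.57169 +394.18229 +259.91880]
  H  [-0.14379 -0.14922 +1.00000]
B = K⁻¹H; ‖b₁‖=0.861246, ‖b₂‖=0.861246; λ = 2/(‖b₁‖+‖b₂‖) = 1.161109, sign → tz>0 ⇒ λ=+1.161109
r₁ = λ·B[:,0] = (+0.98594,-0.00764,-0.16695); r₂ = λ·B[:,1] = (-0.02171,+0.98464,-0.17327)
r₃ = r₁×r₂ = (+0.16571,+0.17445,+0.97062); SVD([r₁ r₂ r₃]) → R = UVᵀ:
  R  [+0.98594 -0.02171 +0.16571]
  R  [-0.00764 +0.98464 +0.17445]
  R  [-0.16695 -0.17327 +0.97062]
t = (-0.32445, +0.08201, +1.16111) m
tr R = 2.941193; θ = arccos((tr R − 1)/2) = 0.243100 rad = 13.929°
axis k = ((R−Rᵀ)₃₂, (R−Rᵀ)₁₃, (R−Rᵀ)₂₁) / (2 sinθ) = (-0.722266, +0.690998, +0.029206)
rvec = θ·k = (-0.175583, +0.167982, +0.007100)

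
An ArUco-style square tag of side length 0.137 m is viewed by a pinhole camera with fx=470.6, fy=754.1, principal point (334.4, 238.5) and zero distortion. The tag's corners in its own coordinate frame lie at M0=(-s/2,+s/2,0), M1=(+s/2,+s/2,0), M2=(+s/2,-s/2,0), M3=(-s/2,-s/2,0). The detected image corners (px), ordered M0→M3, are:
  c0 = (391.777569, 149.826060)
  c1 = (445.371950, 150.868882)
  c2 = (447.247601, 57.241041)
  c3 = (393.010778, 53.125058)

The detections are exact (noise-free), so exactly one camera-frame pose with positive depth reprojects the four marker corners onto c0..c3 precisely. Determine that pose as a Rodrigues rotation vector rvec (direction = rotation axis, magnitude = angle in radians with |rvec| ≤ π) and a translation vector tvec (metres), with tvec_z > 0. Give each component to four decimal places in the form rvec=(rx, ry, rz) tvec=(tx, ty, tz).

Intrinsics K: fx=470.6, fy=754.1, cx=334.4, cy=238.5
Marker side s = 0.137 m; corners in marker frame (Z=0):
  M0 = (-0.0685, +0.0685, 0)
  M1 = (+0.0685, +0.0685, 0)
  M2 = (+0.0685, -0.0685, 0)
  M3 = (-0.0685, -0.0685, 0)
Detected image corners:
  c0 = (391.777569, 149.826060) px
  c1 = (445.371950, 150.868882) px
  c2 = (447.247601, 57.241041) px
  c3 = (393.010778, 53.125058) px
Planar DLT: solve 8×8 A·h = b for H (H[2,2]=1):
  H  [+491.31269 +27.90903 +419.77757]
  H  [+42.71825 +704.08062 +103.09126]
  H  [+0.23318 +0.09370 +1.00000]
B = K⁻¹H; ‖b₁‖=0.908908, ‖b₂‖=0.908908; λ = 2/(‖b₁‖+‖b₂‖) = 1.100222, sign → tz>0 ⇒ λ=+1.100222
r₁ = λ·B[:,0] = (+0.96635,-0.01881,+0.25655); r₂ = λ·B[:,1] = (-0.00800,+0.99464,+0.10309)
r₃ = r₁×r₂ = (-0.25711,-0.10167,+0.96102); SVD([r₁ r₂ r₃]) → R = UVᵀ:
  R  [+0.96635 -0.00800 -0.25711]
  R  [-0.01881 +0.99464 -0.10167]
  R  [+0.25655 +0.10309 +0.96102]
t = (+0.19961, -0.19756, +1.10022) m
tr R = 2.922007; θ = arccos((tr R − 1)/2) = 0.280187 rad = 16.054°
axis k = ((R−Rᵀ)₃₂, (R−Rᵀ)₁₃, (R−Rᵀ)₂₁) / (2 sinθ) = (+0.370229, -0.928735, -0.019542)
rvec = θ·k = (+0.103733, -0.260220, -0.005476)

rvec=(0.1037, -0.2602, -0.0055) tvec=(0.1996, -0.1976, 1.1002)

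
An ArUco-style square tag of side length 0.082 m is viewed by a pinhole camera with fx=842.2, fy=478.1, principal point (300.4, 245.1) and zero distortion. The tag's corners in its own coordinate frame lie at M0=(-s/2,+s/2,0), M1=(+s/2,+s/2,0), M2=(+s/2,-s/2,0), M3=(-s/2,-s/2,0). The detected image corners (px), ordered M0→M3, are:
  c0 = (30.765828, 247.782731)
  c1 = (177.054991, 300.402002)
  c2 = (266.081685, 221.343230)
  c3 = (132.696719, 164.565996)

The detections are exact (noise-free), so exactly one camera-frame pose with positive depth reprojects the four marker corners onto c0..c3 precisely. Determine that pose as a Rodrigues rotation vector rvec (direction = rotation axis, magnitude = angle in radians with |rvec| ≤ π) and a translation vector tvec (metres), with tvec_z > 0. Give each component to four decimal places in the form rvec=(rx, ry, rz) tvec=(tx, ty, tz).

rvec=(-0.0753, -0.4394, 0.5861) tvec=(-0.0690, -0.0095, 0.4007)

Intrinsics K: fx=842.2, fy=478.1, cx=300.4, cy=245.1
Marker side s = 0.082 m; corners in marker frame (Z=0):
  M0 = (-0.0410, +0.0410, 0)
  M1 = (+0.0410, +0.0410, 0)
  M2 = (+0.0410, -0.0410, 0)
  M3 = (-0.0410, -0.0410, 0)
Detected image corners:
  c0 = (30.765828, 247.782731) px
  c1 = (177.054991, 300.402002) px
  c2 = (266.081685, 221.343230) px
  c3 = (132.696719, 164.565996) px
Planar DLT: solve 8×8 A·h = b for H (H[2,2]=1):
  H  [+1847.47231 -1233.87423 +155.30238]
  H  [+888.80890 +876.77291 +233.79012]
  H  [+0.94748 -0.47844 +1.00000]
B = K⁻¹H; ‖b₁‖=2.495443, ‖b₂‖=2.495443; λ = 2/(‖b₁‖+‖b₂‖) = 0.400730, sign → tz>0 ⇒ λ=+0.400730
r₁ = λ·B[:,0] = (+0.74362,+0.55033,+0.37969); r₂ = λ·B[:,1] = (-0.51871,+0.83318,-0.19173)
r₃ = r₁×r₂ = (-0.42186,-0.05437,+0.90503); SVD([r₁ r₂ r₃]) → R = UVᵀ:
  R  [+0.74362 -0.51871 -0.42186]
  R  [+0.55033 +0.83318 -0.05437]
  R  [+0.37969 -0.19173 +0.90503]
t = (-0.06904, -0.00948, +0.40073) m
tr R = 2.481831; θ = arccos((tr R − 1)/2) = 0.736363 rad = 42.191°
axis k = ((R−Rᵀ)₃₂, (R−Rᵀ)₁₃, (R−Rᵀ)₂₁) / (2 sinθ) = (-0.102257, -0.596743, +0.795890)
rvec = θ·k = (-0.075298, -0.439420, +0.586065)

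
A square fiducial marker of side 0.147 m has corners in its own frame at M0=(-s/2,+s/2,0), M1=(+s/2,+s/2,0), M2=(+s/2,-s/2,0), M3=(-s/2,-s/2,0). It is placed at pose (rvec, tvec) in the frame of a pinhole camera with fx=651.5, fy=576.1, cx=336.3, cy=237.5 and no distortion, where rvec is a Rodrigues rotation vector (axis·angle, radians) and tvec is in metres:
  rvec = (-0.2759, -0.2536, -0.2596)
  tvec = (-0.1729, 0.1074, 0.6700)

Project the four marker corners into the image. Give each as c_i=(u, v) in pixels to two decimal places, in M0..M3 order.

Intrinsics K: fx=651.5, fy=576.1, cx=336.3, cy=237.5
Marker side s = 0.147 m; corners in marker frame (Z=0):
  M0 = (-0.0735, +0.0735, 0)
  M1 = (+0.0735, +0.0735, 0)
  M2 = (+0.0735, -0.0735, 0)
  M3 = (-0.0735, -0.0735, 0)
rvec = (-0.2759, -0.2536, -0.2596), |rvec| = θ = 0.45588 rad = 26.120°
Rodrigues: sinθ=0.44025, 1−cosθ=0.10213; R = I + sinθ·[k]× + (1−cosθ)·[k]×²:
    [+0.93528 +0.28508 -0.20971]
    [-0.21632 +0.92948 +0.29879]
    [+0.28010 -0.23409 +0.93099]
t = (-0.1729, 0.1074, 0.6700) m
M0: Pc = R·M0+t = (-0.22069, +0.19162, +0.63221); u = 651.5·(-0.22069)/0.63221 + 336.3 = 108.8757, v = 576.1·(+0.19162)/0.63221 + 237.5 = 412.1106
M1: Pc = R·M1+t = (-0.08320, +0.15982, +0.67338); u = 651.5·(-0.08320)/0.67338 + 336.3 = 255.8004, v = 576.1·(+0.15982)/0.67338 + 237.5 = 374.2288
M2: Pc = R·M2+t = (-0.12511, +0.02318, +0.70779); u = 651.5·(-0.12511)/0.70779 + 336.3 = 221.1399, v = 576.1·(+0.02318)/0.70779 + 237.5 = 256.3703
M3: Pc = R·M3+t = (-0.26260, +0.05498, +0.66662); u = 651.5·(-0.26260)/0.66662 + 336.3 = 79.6587, v = 576.1·(+0.05498)/0.66662 + 237.5 = 285.0169

c0=(108.88, 412.11) c1=(255.80, 374.23) c2=(221.14, 256.37) c3=(79.66, 285.02)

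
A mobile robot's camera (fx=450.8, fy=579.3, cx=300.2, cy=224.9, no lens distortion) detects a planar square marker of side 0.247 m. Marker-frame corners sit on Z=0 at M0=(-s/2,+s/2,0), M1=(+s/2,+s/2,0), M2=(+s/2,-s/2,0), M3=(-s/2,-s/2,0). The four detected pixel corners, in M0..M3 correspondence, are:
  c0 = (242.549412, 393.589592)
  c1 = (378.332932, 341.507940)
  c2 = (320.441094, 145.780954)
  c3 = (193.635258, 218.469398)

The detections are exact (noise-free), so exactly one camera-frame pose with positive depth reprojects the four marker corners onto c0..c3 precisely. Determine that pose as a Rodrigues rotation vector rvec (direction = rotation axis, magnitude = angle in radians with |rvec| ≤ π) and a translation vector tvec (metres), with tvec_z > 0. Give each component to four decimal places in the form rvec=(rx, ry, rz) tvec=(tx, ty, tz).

rvec=(0.0048, 0.3626, -0.3646) tvec=(-0.0333, 0.0639, 0.7279)

Intrinsics K: fx=450.8, fy=579.3, cx=300.2, cy=224.9
Marker side s = 0.247 m; corners in marker frame (Z=0):
  M0 = (-0.1235, +0.1235, 0)
  M1 = (+0.1235, +0.1235, 0)
  M2 = (+0.1235, -0.1235, 0)
  M3 = (-0.1235, -0.1235, 0)
Detected image corners:
  c0 = (242.549412, 393.589592) px
  c1 = (378.332932, 341.507940) px
  c2 = (320.441094, 145.780954) px
  c3 = (193.635258, 218.469398) px
Planar DLT: solve 8×8 A·h = b for H (H[2,2]=1):
  H  [+395.82924 +191.71629 +279.59457]
  H  [-384.28631 +725.55858 +275.73221]
  H  [-0.47770 -0.08253 +1.00000]
B = K⁻¹H; ‖b₁‖=1.373836, ‖b₂‖=1.373836; λ = 2/(‖b₁‖+‖b₂‖) = 0.727889, sign → tz>0 ⇒ λ=+0.727889
r₁ = λ·B[:,0] = (+0.87068,-0.34786,-0.34771); r₂ = λ·B[:,1] = (+0.34956,+0.93499,-0.06008)
r₃ = r₁×r₂ = (+0.34601,-0.06924,+0.93567); SVD([r₁ r₂ r₃]) → R = UVᵀ:
  R  [+0.87068 +0.34956 +0.34601]
  R  [-0.34786 +0.93499 -0.06924]
  R  [-0.34771 -0.06008 +0.93567]
t = (-0.03327, +0.06387, +0.72789) m
tr R = 2.741341; θ = arccos((tr R − 1)/2) = 0.514232 rad = 29.463°
axis k = ((R−Rᵀ)₃₂, (R−Rᵀ)₁₃, (R−Rᵀ)₂₁) / (2 sinθ) = (+0.009318, +0.705190, -0.708957)
rvec = θ·k = (+0.004791, +0.362631, -0.364569)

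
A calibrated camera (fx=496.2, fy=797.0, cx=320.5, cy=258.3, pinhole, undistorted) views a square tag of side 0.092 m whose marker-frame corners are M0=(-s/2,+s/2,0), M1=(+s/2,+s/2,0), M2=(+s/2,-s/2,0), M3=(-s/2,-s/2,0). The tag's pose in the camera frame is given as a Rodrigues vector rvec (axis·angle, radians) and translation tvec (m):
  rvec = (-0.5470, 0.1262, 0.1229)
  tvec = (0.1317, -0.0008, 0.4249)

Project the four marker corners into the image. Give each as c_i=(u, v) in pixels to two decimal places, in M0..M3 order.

Intrinsics K: fx=496.2, fy=797.0, cx=320.5, cy=258.3
Marker side s = 0.092 m; corners in marker frame (Z=0):
  M0 = (-0.0460, +0.0460, 0)
  M1 = (+0.0460, +0.0460, 0)
  M2 = (+0.0460, -0.0460, 0)
  M3 = (-0.0460, -0.0460, 0)
rvec = (-0.5470, 0.1262, 0.1229), |rvec| = θ = 0.57466 rad = 32.926°
Rodrigues: sinθ=0.54355, 1−cosθ=0.16063; R = I + sinθ·[k]× + (1−cosθ)·[k]×²:
    [+0.98491 -0.14982 +0.08667]
    [+0.08267 +0.84712 +0.52493]
    [-0.15207 -0.50984 +0.84672]
t = (0.1317, -0.0008, 0.4249) m
M0: Pc = R·M0+t = (+0.07950, +0.03436, +0.40844); u = 496.2·(+0.07950)/0.40844 + 320.5 = 417.0843, v = 797.0·(+0.03436)/0.40844 + 258.3 = 325.3565
M1: Pc = R·M1+t = (+0.17011, +0.04197, +0.39445); u = 496.2·(+0.17011)/0.39445 + 320.5 = 534.4943, v = 797.0·(+0.04197)/0.39445 + 258.3 = 343.1022
M2: Pc = R·M2+t = (+0.18390, -0.03596, +0.44136); u = 496.2·(+0.18390)/0.44136 + 320.5 = 527.2483, v = 797.0·(-0.03596)/0.44136 + 258.3 = 193.3552
M3: Pc = R·M3+t = (+0.09329, -0.04357, +0.45535); u = 496.2·(+0.09329)/0.45535 + 320.5 = 422.1554, v = 797.0·(-0.04357)/0.45535 + 258.3 = 182.0383

c0=(417.08, 325.36) c1=(534.49, 343.10) c2=(527.25, 193.36) c3=(422.16, 182.04)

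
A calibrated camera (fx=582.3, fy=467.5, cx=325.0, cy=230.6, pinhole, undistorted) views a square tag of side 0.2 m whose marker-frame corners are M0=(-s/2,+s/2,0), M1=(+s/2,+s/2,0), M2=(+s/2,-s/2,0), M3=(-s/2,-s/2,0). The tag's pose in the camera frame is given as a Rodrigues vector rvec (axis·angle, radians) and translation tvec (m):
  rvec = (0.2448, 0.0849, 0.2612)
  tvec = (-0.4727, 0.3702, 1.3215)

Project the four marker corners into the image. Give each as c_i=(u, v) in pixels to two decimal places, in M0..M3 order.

Intrinsics K: fx=582.3, fy=467.5, cx=325.0, cy=230.6
Marker side s = 0.2 m; corners in marker frame (Z=0):
  M0 = (-0.1000, +0.1000, 0)
  M1 = (+0.1000, +0.1000, 0)
  M2 = (+0.1000, -0.1000, 0)
  M3 = (-0.1000, -0.1000, 0)
rvec = (0.2448, 0.0849, 0.2612), |rvec| = θ = 0.36791 rad = 21.080°
Rodrigues: sinθ=0.35967, 1−cosθ=0.06692; R = I + sinθ·[k]× + (1−cosθ)·[k]×²:
    [+0.96271 -0.24507 +0.11461]
    [+0.26562 +0.93664 -0.22835]
    [-0.05139 +0.25028 +0.96681]
t = (-0.4727, 0.3702, 1.3215) m
M0: Pc = R·M0+t = (-0.59348, +0.43730, +1.35167); u = 582.3·(-0.59348)/1.35167 + 325.0 = 69.3288, v = 467.5·(+0.43730)/1.35167 + 230.6 = 381.8494
M1: Pc = R·M1+t = (-0.40094, +0.49043, +1.34139); u = 582.3·(-0.40094)/1.34139 + 325.0 = 150.9526, v = 467.5·(+0.49043)/1.34139 + 230.6 = 401.5231
M2: Pc = R·M2+t = (-0.35192, +0.30310, +1.29133); u = 582.3·(-0.35192)/1.29133 + 325.0 = 166.3081, v = 467.5·(+0.30310)/1.29133 + 230.6 = 340.3302
M3: Pc = R·M3+t = (-0.54446, +0.24997, +1.30161); u = 582.3·(-0.54446)/1.30161 + 325.0 = 81.4240, v = 467.5·(+0.24997)/1.30161 + 230.6 = 320.3831

c0=(69.33, 381.85) c1=(150.95, 401.52) c2=(166.31, 340.33) c3=(81.42, 320.38)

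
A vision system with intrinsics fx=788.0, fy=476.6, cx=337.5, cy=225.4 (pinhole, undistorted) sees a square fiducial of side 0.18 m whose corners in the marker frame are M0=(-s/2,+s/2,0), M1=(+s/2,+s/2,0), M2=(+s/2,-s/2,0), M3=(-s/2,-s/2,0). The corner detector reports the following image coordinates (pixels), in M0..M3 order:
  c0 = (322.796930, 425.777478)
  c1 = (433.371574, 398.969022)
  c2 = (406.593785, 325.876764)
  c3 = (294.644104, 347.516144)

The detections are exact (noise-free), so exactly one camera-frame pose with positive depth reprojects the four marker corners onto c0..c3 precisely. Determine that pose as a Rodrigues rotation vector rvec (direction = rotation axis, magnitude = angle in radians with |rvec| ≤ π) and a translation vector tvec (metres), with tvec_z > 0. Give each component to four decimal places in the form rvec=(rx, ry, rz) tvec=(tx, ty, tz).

rvec=(-0.0719, -0.4243, -0.2081) tvec=(0.0407, 0.3484, 1.1171)

Intrinsics K: fx=788.0, fy=476.6, cx=337.5, cy=225.4
Marker side s = 0.18 m; corners in marker frame (Z=0):
  M0 = (-0.0900, +0.0900, 0)
  M1 = (+0.0900, +0.0900, 0)
  M2 = (+0.0900, -0.0900, 0)
  M3 = (-0.0900, -0.0900, 0)
Detected image corners:
  c0 = (322.796930, 425.777478) px
  c1 = (433.371574, 398.969022) px
  c2 = (406.593785, 325.876764) px
  c3 = (294.644104, 347.516144) px
Planar DLT: solve 8×8 A·h = b for H (H[2,2]=1):
  H  [+753.68792 +144.01049 +366.18572]
  H  [+4.79813 +411.26312 +374.05034]
  H  [+0.37205 -0.02318 +1.00000]
B = K⁻¹H; ‖b₁‖=0.895165, ‖b₂‖=0.895165; λ = 2/(‖b₁‖+‖b₂‖) = 1.117112, sign → tz>0 ⇒ λ=+1.117112
r₁ = λ·B[:,0] = (+0.89046,-0.18531,+0.41562); r₂ = λ·B[:,1] = (+0.21525,+0.97622,-0.02590)
r₃ = r₁×r₂ = (-0.40094,+0.11252,+0.90917); SVD([r₁ r₂ r₃]) → R = UVᵀ:
  R  [+0.89046 +0.21525 -0.40094]
  R  [-0.18531 +0.97622 +0.11252]
  R  [+0.41562 -0.02590 +0.90917]
t = (+0.04067, +0.34842, +1.11711) m
tr R = 2.775844; θ = arccos((tr R − 1)/2) = 0.477988 rad = 27.387°
axis k = ((R−Rᵀ)₃₂, (R−Rᵀ)₁₃, (R−Rᵀ)₂₁) / (2 sinθ) = (-0.150459, -0.887574, -0.435401)
rvec = θ·k = (-0.071918, -0.424250, -0.208117)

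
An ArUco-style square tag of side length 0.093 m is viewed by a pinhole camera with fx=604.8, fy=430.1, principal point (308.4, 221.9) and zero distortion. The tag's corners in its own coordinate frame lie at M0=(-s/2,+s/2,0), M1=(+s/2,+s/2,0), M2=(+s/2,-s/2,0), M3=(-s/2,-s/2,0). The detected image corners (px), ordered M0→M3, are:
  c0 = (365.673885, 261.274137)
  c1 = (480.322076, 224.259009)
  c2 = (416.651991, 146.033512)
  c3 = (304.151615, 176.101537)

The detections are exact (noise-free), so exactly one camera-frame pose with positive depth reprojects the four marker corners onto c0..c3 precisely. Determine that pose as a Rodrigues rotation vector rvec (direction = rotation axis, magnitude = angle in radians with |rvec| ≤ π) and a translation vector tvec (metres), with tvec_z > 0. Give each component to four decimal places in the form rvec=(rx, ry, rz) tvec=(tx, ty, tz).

rvec=(-0.3066, -0.2341, -0.4218) tvec=(0.0585, -0.0211, 0.4199)

Intrinsics K: fx=604.8, fy=430.1, cx=308.4, cy=221.9
Marker side s = 0.093 m; corners in marker frame (Z=0):
  M0 = (-0.0465, +0.0465, 0)
  M1 = (+0.0465, +0.0465, 0)
  M2 = (+0.0465, -0.0465, 0)
  M3 = (-0.0465, -0.0465, 0)
Detected image corners:
  c0 = (365.673885, 261.274137) px
  c1 = (480.322076, 224.259009) px
  c2 = (416.651991, 146.033512) px
  c3 = (304.151615, 176.101537) px
Planar DLT: solve 8×8 A·h = b for H (H[2,2]=1):
  H  [+1486.31109 +447.52060 +392.64960]
  H  [-222.85373 +760.84815 +200.29310]
  H  [+0.67754 -0.57677 +1.00000]
B = K⁻¹H; ‖b₁‖=2.381734, ‖b₂‖=2.381734; λ = 2/(‖b₁‖+‖b₂‖) = 0.419862, sign → tz>0 ⇒ λ=+0.419862
r₁ = λ·B[:,0] = (+0.88676,-0.36432,+0.28447); r₂ = λ·B[:,1] = (+0.43416,+0.86768,-0.24216)
r₃ = r₁×r₂ = (-0.15861,+0.33825,+0.92759); SVD([r₁ r₂ r₃]) → R = UVᵀ:
  R  [+0.88676 +0.43416 -0.15861]
  R  [-0.36432 +0.86768 +0.33825]
  R  [+0.28447 -0.24216 +0.92759]
t = (+0.05849, -0.02109, +0.41986) m
tr R = 2.682034; θ = arccos((tr R − 1)/2) = 0.571636 rad = 32.752°
axis k = ((R−Rᵀ)₃₂, (R−Rᵀ)₁₃, (R−Rᵀ)₂₁) / (2 sinθ) = (-0.536416, -0.409494, -0.737952)
rvec = θ·k = (-0.306635, -0.234081, -0.421840)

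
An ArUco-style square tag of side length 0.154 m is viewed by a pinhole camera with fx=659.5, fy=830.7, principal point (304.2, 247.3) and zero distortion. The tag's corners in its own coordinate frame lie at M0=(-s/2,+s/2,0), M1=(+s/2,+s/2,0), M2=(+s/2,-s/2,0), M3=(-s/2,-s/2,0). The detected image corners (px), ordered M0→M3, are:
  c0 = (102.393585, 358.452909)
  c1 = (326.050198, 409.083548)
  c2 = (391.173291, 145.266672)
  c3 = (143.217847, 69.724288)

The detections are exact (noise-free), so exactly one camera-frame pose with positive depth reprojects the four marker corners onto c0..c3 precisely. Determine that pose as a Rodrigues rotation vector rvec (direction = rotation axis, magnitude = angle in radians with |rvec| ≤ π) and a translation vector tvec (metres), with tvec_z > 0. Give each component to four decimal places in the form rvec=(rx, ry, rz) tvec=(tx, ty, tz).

Intrinsics K: fx=659.5, fy=830.7, cx=304.2, cy=247.3
Marker side s = 0.154 m; corners in marker frame (Z=0):
  M0 = (-0.0770, +0.0770, 0)
  M1 = (+0.0770, +0.0770, 0)
  M2 = (+0.0770, -0.0770, 0)
  M3 = (-0.0770, -0.0770, 0)
Detected image corners:
  c0 = (102.393585, 358.452909) px
  c1 = (326.050198, 409.083548) px
  c2 = (391.173291, 145.266672) px
  c3 = (143.217847, 69.724288) px
Planar DLT: solve 8×8 A·h = b for H (H[2,2]=1):
  H  [+1625.66083 -163.16209 +242.89232]
  H  [+506.01526 +1978.48808 +254.73233]
  H  [+0.41162 +0.76160 +1.00000]
B = K⁻¹H; ‖b₁‖=2.362715, ‖b₂‖=2.362715; λ = 2/(‖b₁‖+‖b₂‖) = 0.423242, sign → tz>0 ⇒ λ=+0.423242
r₁ = λ·B[:,0] = (+0.96293,+0.20595,+0.17421); r₂ = λ·B[:,1] = (-0.25339,+0.91208,+0.32234)
r₃ = r₁×r₂ = (-0.09251,-0.35454,+0.93046); SVD([r₁ r₂ r₃]) → R = UVᵀ:
  R  [+0.96293 -0.25339 -0.09251]
  R  [+0.20595 +0.91208 -0.35454]
  R  [+0.17421 +0.32234 +0.93046]
t = (-0.03934, +0.00379, +0.42324) m
tr R = 2.805464; θ = arccos((tr R − 1)/2) = 0.444718 rad = 25.480°
axis k = ((R−Rᵀ)₃₂, (R−Rᵀ)₁₃, (R−Rᵀ)₂₁) / (2 sinθ) = (+0.786693, -0.309996, +0.533870)
rvec = θ·k = (+0.349856, -0.137861, +0.237421)

rvec=(0.3499, -0.1379, 0.2374) tvec=(-0.0393, 0.0038, 0.4232)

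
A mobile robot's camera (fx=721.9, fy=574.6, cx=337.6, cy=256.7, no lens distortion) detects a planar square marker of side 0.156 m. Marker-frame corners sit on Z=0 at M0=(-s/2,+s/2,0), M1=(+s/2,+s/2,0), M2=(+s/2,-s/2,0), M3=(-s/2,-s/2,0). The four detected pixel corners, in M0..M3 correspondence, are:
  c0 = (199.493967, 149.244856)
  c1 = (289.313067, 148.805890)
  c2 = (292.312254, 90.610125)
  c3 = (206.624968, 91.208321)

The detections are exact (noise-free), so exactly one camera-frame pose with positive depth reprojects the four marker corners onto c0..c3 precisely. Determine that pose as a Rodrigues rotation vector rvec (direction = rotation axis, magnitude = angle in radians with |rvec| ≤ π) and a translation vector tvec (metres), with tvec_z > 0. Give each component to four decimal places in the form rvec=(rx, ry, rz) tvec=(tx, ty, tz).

rvec=(-0.3982, 0.0258, 0.0039) tvec=(-0.1607, -0.3060, 1.2794)

Intrinsics K: fx=721.9, fy=574.6, cx=337.6, cy=256.7
Marker side s = 0.156 m; corners in marker frame (Z=0):
  M0 = (-0.0780, +0.0780, 0)
  M1 = (+0.0780, +0.0780, 0)
  M2 = (+0.0780, -0.0780, 0)
  M3 = (-0.0780, -0.0780, 0)
Detected image corners:
  c0 = (199.493967, 149.244856) px
  c1 = (289.313067, 148.805890) px
  c2 = (292.312254, 90.610125) px
  c3 = (206.624968, 91.208321) px
Planar DLT: solve 8×8 A·h = b for H (H[2,2]=1):
  H  [+557.20287 -107.30949 +246.92656]
  H  [-5.76766 +336.18931 +119.28096]
  H  [-0.02027 -0.30299 +1.00000]
B = K⁻¹H; ‖b₁‖=0.781597, ‖b₂‖=0.781597; λ = 2/(‖b₁‖+‖b₂‖) = 1.279431, sign → tz>0 ⇒ λ=+1.279431
r₁ = λ·B[:,0] = (+0.99966,-0.00126,-0.02593); r₂ = λ·B[:,1] = (-0.00890,+0.92176,-0.38766)
r₃ = r₁×r₂ = (+0.02439,+0.38776,+0.92144); SVD([r₁ r₂ r₃]) → R = UVᵀ:
  R  [+0.99966 -0.00890 +0.02439]
  R  [-0.00126 +0.92176 +0.38776]
  R  [-0.02593 -0.38766 +0.92144]
t = (-0.16070, -0.30598, +1.27943) m
tr R = 2.842861; θ = arccos((tr R − 1)/2) = 0.399050 rad = 22.864°
axis k = ((R−Rᵀ)₃₂, (R−Rᵀ)₁₃, (R−Rᵀ)₂₁) / (2 sinθ) = (-0.997853, +0.064754, +0.009827)
rvec = θ·k = (-0.398194, +0.025840, +0.003922)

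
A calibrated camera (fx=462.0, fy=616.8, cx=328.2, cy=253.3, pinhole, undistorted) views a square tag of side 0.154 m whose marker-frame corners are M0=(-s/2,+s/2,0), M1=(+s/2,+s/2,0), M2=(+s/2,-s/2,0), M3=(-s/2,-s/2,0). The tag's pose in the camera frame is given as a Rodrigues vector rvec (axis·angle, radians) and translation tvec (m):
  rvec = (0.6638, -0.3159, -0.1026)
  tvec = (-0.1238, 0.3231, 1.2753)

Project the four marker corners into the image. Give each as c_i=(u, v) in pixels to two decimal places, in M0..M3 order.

Intrinsics K: fx=462.0, fy=616.8, cx=328.2, cy=253.3
Marker side s = 0.154 m; corners in marker frame (Z=0):
  M0 = (-0.0770, +0.0770, 0)
  M1 = (+0.0770, +0.0770, 0)
  M2 = (+0.0770, -0.0770, 0)
  M3 = (-0.0770, -0.0770, 0)
rvec = (0.6638, -0.3159, -0.1026), |rvec| = θ = 0.74226 rad = 42.528°
Rodrigues: sinθ=0.67596, 1−cosθ=0.26306; R = I + sinθ·[k]× + (1−cosθ)·[k]×²:
    [+0.94733 -0.00669 -0.32020]
    [-0.19356 +0.78459 -0.58903]
    [+0.25516 +0.61998 +0.74197]
t = (-0.1238, 0.3231, 1.2753) m
M0: Pc = R·M0+t = (-0.19726, +0.39842, +1.30339); u = 462.0·(-0.19726)/1.30339 + 328.2 = 258.2796, v = 616.8·(+0.39842)/1.30339 + 253.3 = 441.8419
M1: Pc = R·M1+t = (-0.05137, +0.36861, +1.34269); u = 462.0·(-0.05137)/1.34269 + 328.2 = 310.5240, v = 616.8·(+0.36861)/1.34269 + 253.3 = 422.6310
M2: Pc = R·M2+t = (-0.05034, +0.24778, +1.24721); u = 462.0·(-0.05034)/1.24721 + 328.2 = 309.5523, v = 616.8·(+0.24778)/1.24721 + 253.3 = 375.8395
M3: Pc = R·M3+t = (-0.19623, +0.27759, +1.20791); u = 462.0·(-0.19623)/1.20791 + 328.2 = 253.1467, v = 616.8·(+0.27759)/1.20791 + 253.3 = 395.0466

c0=(258.28, 441.84) c1=(310.52, 422.63) c2=(309.55, 375.84) c3=(253.15, 395.05)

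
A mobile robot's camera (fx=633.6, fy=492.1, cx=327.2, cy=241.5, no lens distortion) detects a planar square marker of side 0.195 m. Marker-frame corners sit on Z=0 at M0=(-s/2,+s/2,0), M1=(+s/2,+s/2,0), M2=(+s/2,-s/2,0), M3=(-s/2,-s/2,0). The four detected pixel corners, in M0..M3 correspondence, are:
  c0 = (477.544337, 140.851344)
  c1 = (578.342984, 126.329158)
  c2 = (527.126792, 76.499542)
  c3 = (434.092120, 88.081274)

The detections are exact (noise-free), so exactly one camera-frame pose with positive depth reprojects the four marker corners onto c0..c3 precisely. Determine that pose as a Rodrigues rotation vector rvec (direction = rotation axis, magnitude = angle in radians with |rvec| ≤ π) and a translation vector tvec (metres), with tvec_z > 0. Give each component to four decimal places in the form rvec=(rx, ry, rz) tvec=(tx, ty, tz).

rvec=(-0.6359, -0.1226, -0.2678) tvec=(0.3221, -0.3165, 1.1547)

Intrinsics K: fx=633.6, fy=492.1, cx=327.2, cy=241.5
Marker side s = 0.195 m; corners in marker frame (Z=0):
  M0 = (-0.0975, +0.0975, 0)
  M1 = (+0.0975, +0.0975, 0)
  M2 = (+0.0975, -0.0975, 0)
  M3 = (-0.0975, -0.0975, 0)
Detected image corners:
  c0 = (477.544337, 140.851344) px
  c1 = (578.342984, 126.329158) px
  c2 = (527.126792, 76.499542) px
  c3 = (434.092120, 88.081274) px
Planar DLT: solve 8×8 A·h = b for H (H[2,2]=1):
  H  [+581.01421 -5.59605 +503.93473]
  H  [-48.38435 +209.72607 +106.59993]
  H  [+0.16848 -0.49311 +1.00000]
B = K⁻¹H; ‖b₁‖=0.866052, ‖b₂‖=0.866052; λ = 2/(‖b₁‖+‖b₂‖) = 1.154666, sign → tz>0 ⇒ λ=+1.154666
r₁ = λ·B[:,0] = (+0.95837,-0.20900,+0.19454); r₂ = λ·B[:,1] = (+0.28383,+0.77152,-0.56937)
r₃ = r₁×r₂ = (-0.03109,+0.60089,+0.79873); SVD([r₁ r₂ r₃]) → R = UVᵀ:
  R  [+0.95837 +0.28383 -0.03109]
  R  [-0.20900 +0.77152 +0.60089]
  R  [+0.19454 -0.56937 +0.79873]
t = (+0.32208, -0.31653, +1.15467) m
tr R = 2.528621; θ = arccos((tr R − 1)/2) = 0.700825 rad = 40.154°
axis k = ((R−Rᵀ)₃₂, (R−Rᵀ)₁₃, (R−Rᵀ)₂₁) / (2 sinθ) = (-0.907394, -0.174954, -0.382134)
rvec = θ·k = (-0.635924, -0.122612, -0.267809)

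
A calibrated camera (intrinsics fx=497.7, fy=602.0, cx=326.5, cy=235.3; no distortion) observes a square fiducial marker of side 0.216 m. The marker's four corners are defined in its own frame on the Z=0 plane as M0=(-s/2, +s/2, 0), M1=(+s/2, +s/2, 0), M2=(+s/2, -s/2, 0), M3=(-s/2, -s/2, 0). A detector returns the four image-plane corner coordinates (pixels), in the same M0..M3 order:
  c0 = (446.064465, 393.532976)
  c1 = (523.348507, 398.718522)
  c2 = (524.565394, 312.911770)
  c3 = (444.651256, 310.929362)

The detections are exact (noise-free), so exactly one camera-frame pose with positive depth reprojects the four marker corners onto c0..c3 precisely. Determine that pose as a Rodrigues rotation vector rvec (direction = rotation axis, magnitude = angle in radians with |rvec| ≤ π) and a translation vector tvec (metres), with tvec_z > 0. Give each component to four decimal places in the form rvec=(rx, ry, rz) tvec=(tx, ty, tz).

rvec=(0.2329, 0.2625, -0.0430) tvec=(0.4535, 0.2844, 1.4341)

Intrinsics K: fx=497.7, fy=602.0, cx=326.5, cy=235.3
Marker side s = 0.216 m; corners in marker frame (Z=0):
  M0 = (-0.1080, +0.1080, 0)
  M1 = (+0.1080, +0.1080, 0)
  M2 = (+0.1080, -0.1080, 0)
  M3 = (-0.1080, -0.1080, 0)
Detected image corners:
  c0 = (446.064465, 393.532976) px
  c1 = (523.348507, 398.718522) px
  c2 = (524.565394, 312.911770) px
  c3 = (444.651256, 310.929362) px
Planar DLT: solve 8×8 A·h = b for H (H[2,2]=1):
  H  [+275.22946 +75.76707 +483.88273]
  H  [-47.96791 +444.61764 +354.69326]
  H  [-0.18271 +0.15515 +1.00000]
B = K⁻¹H; ‖b₁‖=0.697281, ‖b₂‖=0.697281; λ = 2/(‖b₁‖+‖b₂‖) = 1.434142, sign → tz>0 ⇒ λ=+1.434142
r₁ = λ·B[:,0] = (+0.96499,-0.01185,-0.26204); r₂ = λ·B[:,1] = (+0.07236,+0.97224,+0.22250)
r₃ = r₁×r₂ = (+0.25213,-0.23367,+0.93906); SVD([r₁ r₂ r₃]) → R = UVᵀ:
  R  [+0.96499 +0.07236 +0.25213]
  R  [-0.01185 +0.97224 -0.23367]
  R  [-0.26204 +0.22250 +0.93906]
t = (+0.45350, +0.28443, +1.43414) m
tr R = 2.876287; θ = arccos((tr R − 1)/2) = 0.353568 rad = 20.258°
axis k = ((R−Rᵀ)₃₂, (R−Rᵀ)₁₃, (R−Rᵀ)₂₁) / (2 sinθ) = (+0.658738, +0.742479, -0.121610)
rvec = θ·k = (+0.232909, +0.262517, -0.042998)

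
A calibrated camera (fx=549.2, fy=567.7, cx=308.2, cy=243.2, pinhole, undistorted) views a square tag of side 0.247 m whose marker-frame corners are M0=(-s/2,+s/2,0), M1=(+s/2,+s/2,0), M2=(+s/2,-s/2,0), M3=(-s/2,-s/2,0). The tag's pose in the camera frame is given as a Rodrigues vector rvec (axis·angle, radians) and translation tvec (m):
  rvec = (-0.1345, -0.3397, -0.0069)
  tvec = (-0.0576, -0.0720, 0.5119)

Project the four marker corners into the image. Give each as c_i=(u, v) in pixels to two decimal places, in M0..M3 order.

Intrinsics K: fx=549.2, fy=567.7, cx=308.2, cy=243.2
Marker side s = 0.247 m; corners in marker frame (Z=0):
  M0 = (-0.1235, +0.1235, 0)
  M1 = (+0.1235, +0.1235, 0)
  M2 = (+0.1235, -0.1235, 0)
  M3 = (-0.1235, -0.1235, 0)
rvec = (-0.1345, -0.3397, -0.0069), |rvec| = θ = 0.36542 rad = 20.937°
Rodrigues: sinθ=0.35734, 1−cosθ=0.06603; R = I + sinθ·[k]× + (1−cosθ)·[k]×²:
    [+0.94292 +0.02934 -0.33173]
    [+0.01584 +0.99103 +0.13269]
    [+0.33265 -0.13037 +0.93400]
t = (-0.0576, -0.0720, 0.5119) m
M0: Pc = R·M0+t = (-0.17043, +0.04844, +0.45472); u = 549.2·(-0.17043)/0.45472 + 308.2 = 102.3613, v = 567.7·(+0.04844)/0.45472 + 243.2 = 303.6703
M1: Pc = R·M1+t = (+0.06247, +0.05235, +0.53688); u = 549.2·(+0.06247)/0.53688 + 308.2 = 372.1071, v = 567.7·(+0.05235)/0.53688 + 243.2 = 298.5541
M2: Pc = R·M2+t = (+0.05523, -0.19244, +0.56908); u = 549.2·(+0.05523)/0.56908 + 308.2 = 361.4974, v = 567.7·(-0.19244)/0.56908 + 243.2 = 51.2319
M3: Pc = R·M3+t = (-0.17767, -0.19635, +0.48692); u = 549.2·(-0.17767)/0.48692 + 308.2 = 107.8000, v = 567.7·(-0.19635)/0.48692 + 243.2 = 14.2757

c0=(102.36, 303.67) c1=(372.11, 298.55) c2=(361.50, 51.23) c3=(107.80, 14.28)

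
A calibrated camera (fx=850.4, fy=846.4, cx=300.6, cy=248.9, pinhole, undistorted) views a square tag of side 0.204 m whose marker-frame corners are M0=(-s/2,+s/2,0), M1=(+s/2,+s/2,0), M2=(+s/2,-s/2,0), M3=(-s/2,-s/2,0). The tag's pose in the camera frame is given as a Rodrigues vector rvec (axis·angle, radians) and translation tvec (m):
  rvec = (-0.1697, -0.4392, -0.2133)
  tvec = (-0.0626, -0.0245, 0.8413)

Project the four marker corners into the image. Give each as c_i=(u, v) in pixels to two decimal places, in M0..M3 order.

Intrinsics K: fx=850.4, fy=846.4, cx=300.6, cy=248.9
Marker side s = 0.204 m; corners in marker frame (Z=0):
  M0 = (-0.1020, +0.1020, 0)
  M1 = (+0.1020, +0.1020, 0)
  M2 = (+0.1020, -0.1020, 0)
  M3 = (-0.1020, -0.1020, 0)
rvec = (-0.1697, -0.4392, -0.2133), |rvec| = θ = 0.51691 rad = 29.617°
Rodrigues: sinθ=0.49419, 1−cosθ=0.13065; R = I + sinθ·[k]× + (1−cosθ)·[k]×²:
    [+0.88343 +0.24037 -0.40220]
    [-0.16748 +0.96367 +0.20805]
    [+0.43760 -0.11644 +0.89160]
t = (-0.0626, -0.0245, 0.8413) m
M0: Pc = R·M0+t = (-0.12819, +0.09088, +0.78479); u = 850.4·(-0.12819)/0.78479 + 300.6 = 161.6902, v = 846.4·(+0.09088)/0.78479 + 248.9 = 346.9125
M1: Pc = R·M1+t = (+0.05203, +0.05671, +0.87406); u = 850.4·(+0.05203)/0.87406 + 300.6 = 351.2198, v = 846.4·(+0.05671)/0.87406 + 248.9 = 303.8167
M2: Pc = R·M2+t = (+0.00299, -0.13988, +0.89781); u = 850.4·(+0.00299)/0.89781 + 300.6 = 303.4344, v = 846.4·(-0.13988)/0.89781 + 248.9 = 117.0320
M3: Pc = R·M3+t = (-0.17723, -0.10571, +0.80854); u = 850.4·(-0.17723)/0.80854 + 300.6 = 114.1967, v = 846.4·(-0.10571)/0.80854 + 248.9 = 138.2390

c0=(161.69, 346.91) c1=(351.22, 303.82) c2=(303.43, 117.03) c3=(114.20, 138.24)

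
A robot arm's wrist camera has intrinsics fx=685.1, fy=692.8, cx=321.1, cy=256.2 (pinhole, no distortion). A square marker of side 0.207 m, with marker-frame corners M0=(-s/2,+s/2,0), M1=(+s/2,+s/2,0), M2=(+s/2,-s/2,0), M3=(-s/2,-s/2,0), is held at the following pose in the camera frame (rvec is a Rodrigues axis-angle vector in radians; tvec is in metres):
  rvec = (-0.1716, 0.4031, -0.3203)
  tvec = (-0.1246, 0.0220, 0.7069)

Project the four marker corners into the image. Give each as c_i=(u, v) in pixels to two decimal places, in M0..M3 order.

Intrinsics K: fx=685.1, fy=692.8, cx=321.1, cy=256.2
Marker side s = 0.207 m; corners in marker frame (Z=0):
  M0 = (-0.1035, +0.1035, 0)
  M1 = (+0.1035, +0.1035, 0)
  M2 = (+0.1035, -0.1035, 0)
  M3 = (-0.1035, -0.1035, 0)
rvec = (-0.1716, 0.4031, -0.3203), |rvec| = θ = 0.54270 rad = 31.095°
Rodrigues: sinθ=0.51645, 1−cosθ=0.14368; R = I + sinθ·[k]× + (1−cosθ)·[k]×²:
    [+0.87068 +0.27106 +0.41042]
    [-0.33855 +0.93559 +0.10031]
    [-0.35679 -0.22629 +0.90636]
t = (-0.1246, 0.0220, 0.7069) m
M0: Pc = R·M0+t = (-0.18666, +0.15387, +0.72041); u = 685.1·(-0.18666)/0.72041 + 321.1 = 143.5876, v = 692.8·(+0.15387)/0.72041 + 256.2 = 404.1766
M1: Pc = R·M1+t = (-0.00643, +0.08379, +0.64655); u = 685.1·(-0.00643)/0.64655 + 321.1 = 314.2870, v = 692.8·(+0.08379)/0.64655 + 256.2 = 345.9867
M2: Pc = R·M2+t = (-0.06254, -0.10987, +0.69339); u = 685.1·(-0.06254)/0.69339 + 321.1 = 259.3085, v = 692.8·(-0.10987)/0.69339 + 256.2 = 146.4207
M3: Pc = R·M3+t = (-0.24277, -0.03979, +0.76725); u = 685.1·(-0.24277)/0.76725 + 321.1 = 104.3228, v = 692.8·(-0.03979)/0.76725 + 256.2 = 220.2683

c0=(143.59, 404.18) c1=(314.29, 345.99) c2=(259.31, 146.42) c3=(104.32, 220.27)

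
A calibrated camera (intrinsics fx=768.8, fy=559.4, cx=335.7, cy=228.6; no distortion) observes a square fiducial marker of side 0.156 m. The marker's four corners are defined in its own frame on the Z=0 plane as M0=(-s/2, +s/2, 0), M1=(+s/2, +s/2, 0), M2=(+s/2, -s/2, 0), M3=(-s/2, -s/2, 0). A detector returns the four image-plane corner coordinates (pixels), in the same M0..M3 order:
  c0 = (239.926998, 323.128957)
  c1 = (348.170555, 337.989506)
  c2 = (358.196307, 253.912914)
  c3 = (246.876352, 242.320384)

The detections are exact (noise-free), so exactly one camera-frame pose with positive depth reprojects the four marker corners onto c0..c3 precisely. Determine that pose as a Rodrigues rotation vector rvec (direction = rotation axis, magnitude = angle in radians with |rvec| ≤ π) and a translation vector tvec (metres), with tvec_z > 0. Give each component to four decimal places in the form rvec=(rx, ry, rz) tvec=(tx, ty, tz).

Intrinsics K: fx=768.8, fy=559.4, cx=335.7, cy=228.6
Marker side s = 0.156 m; corners in marker frame (Z=0):
  M0 = (-0.0780, +0.0780, 0)
  M1 = (+0.0780, +0.0780, 0)
  M2 = (+0.0780, -0.0780, 0)
  M3 = (-0.0780, -0.0780, 0)
Detected image corners:
  c0 = (239.926998, 323.128957) px
  c1 = (348.170555, 337.989506) px
  c2 = (358.196307, 253.912914) px
  c3 = (246.876352, 242.320384) px
Planar DLT: solve 8×8 A·h = b for H (H[2,2]=1):
  H  [+620.24827 -7.05384 +297.04376]
  H  [+4.05764 +573.97332 +289.70189]
  H  [-0.27946 +0.15803 +1.00000]
B = K⁻¹H; ‖b₁‖=0.977505, ‖b₂‖=0.977505; λ = 2/(‖b₁‖+‖b₂‖) = 1.023013, sign → tz>0 ⇒ λ=+1.023013
r₁ = λ·B[:,0] = (+0.95017,+0.12425,-0.28589); r₂ = λ·B[:,1] = (-0.07998,+0.98360,+0.16166)
r₃ = r₁×r₂ = (+0.30128,-0.13075,+0.94453); SVD([r₁ r₂ r₃]) → R = UVᵀ:
  R  [+0.95017 -0.07998 +0.30128]
  R  [+0.12425 +0.98360 -0.13075]
  R  [-0.28589 +0.16166 +0.94453]
t = (-0.05144, +0.11174, +1.02301) m
tr R = 2.878302; θ = arccos((tr R − 1)/2) = 0.350646 rad = 20.091°
axis k = ((R−Rᵀ)₃₂, (R−Rᵀ)₁₃, (R−Rᵀ)₂₁) / (2 sinθ) = (+0.425628, +0.854677, +0.297269)
rvec = θ·k = (+0.149245, +0.299689, +0.104236)

rvec=(0.1492, 0.2997, 0.1042) tvec=(-0.0514, 0.1117, 1.0230)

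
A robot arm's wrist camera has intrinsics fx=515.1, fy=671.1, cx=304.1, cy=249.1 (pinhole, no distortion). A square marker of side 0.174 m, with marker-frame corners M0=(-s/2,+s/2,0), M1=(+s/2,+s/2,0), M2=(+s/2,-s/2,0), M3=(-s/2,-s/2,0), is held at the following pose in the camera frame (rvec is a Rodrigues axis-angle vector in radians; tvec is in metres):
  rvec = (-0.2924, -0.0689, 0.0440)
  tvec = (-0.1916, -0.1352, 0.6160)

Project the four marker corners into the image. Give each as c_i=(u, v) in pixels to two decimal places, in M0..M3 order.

c0=(56.69, 184.21) c1=(210.97, 195.82) c2=(222.84, 27.19) c3=(80.98, 13.66)

Intrinsics K: fx=515.1, fy=671.1, cx=304.1, cy=249.1
Marker side s = 0.174 m; corners in marker frame (Z=0):
  M0 = (-0.0870, +0.0870, 0)
  M1 = (+0.0870, +0.0870, 0)
  M2 = (+0.0870, -0.0870, 0)
  M3 = (-0.0870, -0.0870, 0)
rvec = (-0.2924, -0.0689, 0.0440), |rvec| = θ = 0.30361 rad = 17.396°
Rodrigues: sinθ=0.29897, 1−cosθ=0.04574; R = I + sinθ·[k]× + (1−cosθ)·[k]×²:
    [+0.99668 -0.03333 -0.07423]
    [+0.05332 +0.95662 +0.28642]
    [+0.06146 -0.28943 +0.95522]
t = (-0.1916, -0.1352, 0.6160) m
M0: Pc = R·M0+t = (-0.28121, -0.05661, +0.58547); u = 515.1·(-0.28121)/0.58547 + 304.1 = 56.6895, v = 671.1·(-0.05661)/0.58547 + 249.1 = 184.2067
M1: Pc = R·M1+t = (-0.10779, -0.04734, +0.59617); u = 515.1·(-0.10779)/0.59617 + 304.1 = 210.9687, v = 671.1·(-0.04734)/0.59617 + 249.1 = 195.8152
M2: Pc = R·M2+t = (-0.10199, -0.21379, +0.64653); u = 515.1·(-0.10199)/0.64653 + 304.1 = 222.8438, v = 671.1·(-0.21379)/0.64653 + 249.1 = 27.1881
M3: Pc = R·M3+t = (-0.27541, -0.22306, +0.63583); u = 515.1·(-0.27541)/0.63583 + 304.1 = 80.9840, v = 671.1·(-0.22306)/0.63583 + 249.1 = 13.6628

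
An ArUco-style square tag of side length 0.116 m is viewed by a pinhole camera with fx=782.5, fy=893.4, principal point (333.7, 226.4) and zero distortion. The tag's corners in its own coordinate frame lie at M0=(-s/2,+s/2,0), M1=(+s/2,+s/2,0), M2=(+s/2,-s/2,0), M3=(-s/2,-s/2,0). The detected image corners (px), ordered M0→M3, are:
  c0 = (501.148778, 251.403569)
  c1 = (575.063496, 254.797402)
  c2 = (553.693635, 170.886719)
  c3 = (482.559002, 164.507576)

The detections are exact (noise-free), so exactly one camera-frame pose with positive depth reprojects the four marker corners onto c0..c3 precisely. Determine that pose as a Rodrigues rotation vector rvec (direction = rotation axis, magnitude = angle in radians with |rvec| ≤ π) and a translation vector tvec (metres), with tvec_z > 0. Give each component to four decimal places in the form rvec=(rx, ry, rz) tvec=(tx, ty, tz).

rvec=(-0.4837, -0.3581, -0.0421) tvec=(0.2653, -0.0203, 1.0654)

Intrinsics K: fx=782.5, fy=893.4, cx=333.7, cy=226.4
Marker side s = 0.116 m; corners in marker frame (Z=0):
  M0 = (-0.0580, +0.0580, 0)
  M1 = (+0.0580, +0.0580, 0)
  M2 = (+0.0580, -0.0580, 0)
  M3 = (-0.0580, -0.0580, 0)
Detected image corners:
  c0 = (501.148778, 251.403569) px
  c1 = (575.063496, 254.797402) px
  c2 = (553.693635, 170.886719) px
  c3 = (482.559002, 164.507576) px
Planar DLT: solve 8×8 A·h = b for H (H[2,2]=1):
  H  [+796.75722 -49.39270 +528.55716]
  H  [+110.89720 +647.60548 +209.40448]
  H  [+0.32538 -0.42009 +1.00000]
B = K⁻¹H; ‖b₁‖=0.938648, ‖b₂‖=0.938648; λ = 2/(‖b₁‖+‖b₂‖) = 1.065362, sign → tz>0 ⇒ λ=+1.065362
r₁ = λ·B[:,0] = (+0.93695,+0.04440,+0.34664); r₂ = λ·B[:,1] = (+0.12361,+0.88567,-0.44755)
r₃ = r₁×r₂ = (-0.32688,+0.46218,+0.82434); SVD([r₁ r₂ r₃]) → R = UVᵀ:
  R  [+0.93695 +0.12361 -0.32688]
  R  [+0.04440 +0.88567 +0.46218]
  R  [+0.34664 -0.44755 +0.82434]
t = (+0.26530, -0.02027, +1.06536) m
tr R = 2.646958; θ = arccos((tr R − 1)/2) = 0.603281 rad = 34.565°
axis k = ((R−Rᵀ)₃₂, (R−Rᵀ)₁₃, (R−Rᵀ)₂₁) / (2 sinθ) = (-0.801744, -0.593576, -0.069811)
rvec = θ·k = (-0.483677, -0.358093, -0.042116)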